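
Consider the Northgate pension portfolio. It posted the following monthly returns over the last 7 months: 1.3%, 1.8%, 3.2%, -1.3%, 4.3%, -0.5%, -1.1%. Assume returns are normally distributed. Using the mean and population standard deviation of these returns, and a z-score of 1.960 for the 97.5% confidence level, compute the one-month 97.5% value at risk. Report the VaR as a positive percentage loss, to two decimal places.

Mean return r̄ = 7.70 / 7 = 1.1000%
Population σ = √[Σ(r − r̄)² / 7] = √[28.3400 / 7] = √4.0486 = 2.0121%
VaR = −(r̄ − z·σ) = −(1.1000 − 1.960 × 2.0121) = −(-2.8437) = 2.8437%

2.84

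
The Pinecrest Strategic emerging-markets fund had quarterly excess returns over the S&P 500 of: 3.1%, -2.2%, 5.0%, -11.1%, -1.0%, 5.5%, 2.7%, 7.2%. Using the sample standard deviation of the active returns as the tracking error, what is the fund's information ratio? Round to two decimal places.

0.20

r̄ = (3.1 − 2.2 + 5 − 11.1 − 1 + 5.5 + 2.7 + 7.2) / 8 = 1.1500%
Sample σ = √[Σ(r − r̄)² / 7] = √[242.4600 / 7] = √34.6371 = 5.8853%
IR = r̄ / tracking error = 1.1500 / 5.8853 = 0.1954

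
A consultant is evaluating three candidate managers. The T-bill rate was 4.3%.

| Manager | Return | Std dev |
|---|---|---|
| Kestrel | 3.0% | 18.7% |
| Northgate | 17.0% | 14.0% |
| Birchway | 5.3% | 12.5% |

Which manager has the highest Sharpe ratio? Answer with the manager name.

Northgate

Kestrel: Sharpe ratio = (3.0% − 4.3%) / 18.7% = -0.070
Northgate: Sharpe ratio = (17.0% − 4.3%) / 14.0% = 0.907
Birchway: Sharpe ratio = (5.3% − 4.3%) / 12.5% = 0.080
Highest: Northgate (0.907).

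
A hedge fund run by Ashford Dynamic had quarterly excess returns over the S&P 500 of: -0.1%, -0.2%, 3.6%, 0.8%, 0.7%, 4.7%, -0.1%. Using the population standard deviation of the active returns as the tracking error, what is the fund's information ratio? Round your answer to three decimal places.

μ = (-0.1 − 0.2 + 3.6 + 0.8 + 0.7 + 4.7 − 0.1) / 7 = 1.3429%
Population std dev = √[23.6171 / 7] = 1.8368%
IR = μ / tracking error = 1.3429 / 1.8368 = 0.7311

0.731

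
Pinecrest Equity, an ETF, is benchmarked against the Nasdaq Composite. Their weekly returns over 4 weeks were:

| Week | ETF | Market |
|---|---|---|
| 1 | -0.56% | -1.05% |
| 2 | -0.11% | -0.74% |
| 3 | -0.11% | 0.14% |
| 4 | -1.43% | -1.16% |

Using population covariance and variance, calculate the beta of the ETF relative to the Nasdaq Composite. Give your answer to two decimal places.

0.73

r̄p = -0.5525%,  r̄m = -0.7025%
Cov = Σ(rp − r̄p)(rm − r̄m) / 4 = 0.1901
Var(rm) = Σ(rm − r̄m)² / 4 = 0.2603
β = Cov / Var = 0.1901 / 0.2603 = 0.7303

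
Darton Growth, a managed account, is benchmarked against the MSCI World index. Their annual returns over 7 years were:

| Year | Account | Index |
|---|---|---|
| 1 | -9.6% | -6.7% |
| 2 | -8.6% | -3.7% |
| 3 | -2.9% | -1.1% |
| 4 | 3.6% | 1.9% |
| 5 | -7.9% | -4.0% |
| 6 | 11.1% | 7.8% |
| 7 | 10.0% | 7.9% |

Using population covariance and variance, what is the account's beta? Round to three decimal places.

r̄p = -0.6143%,  r̄m = 0.3000%
Cov = Σ(rp − r̄p)(rm − r̄m) / 7 = 43.5200
Var(rm) = Σ(rm − r̄m)² / 7 = 28.8600
β = Cov / Var = 43.5200 / 28.8600 = 1.5080

1.508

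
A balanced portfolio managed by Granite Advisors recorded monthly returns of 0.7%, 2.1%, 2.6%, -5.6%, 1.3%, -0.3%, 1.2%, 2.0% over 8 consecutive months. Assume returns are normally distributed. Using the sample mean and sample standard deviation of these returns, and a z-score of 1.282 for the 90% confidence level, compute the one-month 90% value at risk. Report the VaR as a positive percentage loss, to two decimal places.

2.87

r̄ = (0.7 + 2.1 + 2.6 − 5.6 + 1.3 − 0.3 + 1.2 + 2) / 8 = 0.5000%
Σ(r − r̄)² = (0.7 − 0.5000)² + (2.1 − 0.5000)² + (2.6 − 0.5000)² + … = 48.2400
sample σ = √(48.2400 / 7) = √6.8914 = 2.6251%
VaR = −(r̄ − z·σ) = −(0.5000 − 1.282 × 2.6251) = −(-2.8654) = 2.8654%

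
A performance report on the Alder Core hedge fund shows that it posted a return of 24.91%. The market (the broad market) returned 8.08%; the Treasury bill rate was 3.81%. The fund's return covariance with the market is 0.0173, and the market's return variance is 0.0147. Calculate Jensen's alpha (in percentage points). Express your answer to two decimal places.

β = Cov / Var = 0.0173 / 0.0147 = 1.1769
E[R] = Rf + β(Rm − Rf) = 3.81% + 1.1769 × (8.08% − 3.81%) = 8.8354%
α = Rp − E[R] = 24.91% − 8.8354% = 16.0746

16.07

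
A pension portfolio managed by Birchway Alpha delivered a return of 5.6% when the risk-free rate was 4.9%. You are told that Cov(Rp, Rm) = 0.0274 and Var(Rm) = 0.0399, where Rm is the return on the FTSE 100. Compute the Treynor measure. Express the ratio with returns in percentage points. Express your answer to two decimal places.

β = Cov / Var = 0.0274 / 0.0399 = 0.6867
Treynor = (Rp − Rf) / β = (5.6% − 4.9%) / 0.6867 = 0.70 / 0.6867 = 1.0194

1.02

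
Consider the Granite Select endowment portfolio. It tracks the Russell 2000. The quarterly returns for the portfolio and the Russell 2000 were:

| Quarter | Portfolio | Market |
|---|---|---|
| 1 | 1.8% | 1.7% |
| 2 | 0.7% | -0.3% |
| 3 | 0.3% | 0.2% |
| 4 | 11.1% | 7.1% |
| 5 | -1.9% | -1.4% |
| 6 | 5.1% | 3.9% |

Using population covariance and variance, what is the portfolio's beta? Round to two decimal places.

r̄p = 2.8500%,  r̄m = 1.8667%
Cov = Σ(rp − r̄p)(rm − r̄m) / 6 = 12.0583
Var(rm) = Σ(rm − r̄m)² / 6 = 8.2822
β = Cov / Var = 12.0583 / 8.2822 = 1.4559

1.46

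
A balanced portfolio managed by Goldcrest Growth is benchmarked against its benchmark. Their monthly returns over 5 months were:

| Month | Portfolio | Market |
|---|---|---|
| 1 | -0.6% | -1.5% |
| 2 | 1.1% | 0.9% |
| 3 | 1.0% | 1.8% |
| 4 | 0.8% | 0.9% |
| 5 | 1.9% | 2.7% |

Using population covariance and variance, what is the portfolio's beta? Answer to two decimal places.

0.56

r̄p = 0.8400%,  r̄m = 0.9600%
Cov = Σ(rp − r̄p)(rm − r̄m) / 5 = 1.1016
Var(rm) = Σ(rm − r̄m)² / 5 = 1.9584
β = Cov / Var = 1.1016 / 1.9584 = 0.5625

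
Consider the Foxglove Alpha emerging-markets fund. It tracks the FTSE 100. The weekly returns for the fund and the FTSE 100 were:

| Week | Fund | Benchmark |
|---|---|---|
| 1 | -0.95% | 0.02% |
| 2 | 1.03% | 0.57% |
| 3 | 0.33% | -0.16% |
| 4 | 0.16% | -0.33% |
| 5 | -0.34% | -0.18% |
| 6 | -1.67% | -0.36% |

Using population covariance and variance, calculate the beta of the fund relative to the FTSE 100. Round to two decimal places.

1.73

r̄p = -0.2400%,  r̄m = -0.0733%
Cov = Σ(rp − r̄p)(rm − r̄m) / 6 = 0.1699
Var(rm) = Σ(rm − r̄m)² / 6 = 0.0983
β = Cov / Var = 0.1699 / 0.0983 = 1.7284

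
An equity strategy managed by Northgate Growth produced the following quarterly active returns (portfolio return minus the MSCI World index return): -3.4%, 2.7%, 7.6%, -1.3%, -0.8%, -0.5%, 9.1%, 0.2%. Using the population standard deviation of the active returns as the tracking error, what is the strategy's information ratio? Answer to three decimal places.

0.408

r̄ = (-3.4 + 2.7 + 7.6 − 1.3 − 0.8 − 0.5 + 9.1 + 0.2) / 8 = 13.60 / 8 = 1.7000%
Σ(r − r̄)² = (-3.4 − 1.7000)² + (2.7 − 1.7000)² + … = 138.9200
σ = √[138.9200 / 8] = 4.1671%
IR = r̄ / tracking error = 1.7000 / 4.1671 = 0.4080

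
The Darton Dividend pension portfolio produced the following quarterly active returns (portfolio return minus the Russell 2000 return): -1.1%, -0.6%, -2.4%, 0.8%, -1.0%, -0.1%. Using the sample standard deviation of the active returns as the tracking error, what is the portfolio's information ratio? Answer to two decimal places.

Mean return r̄ = -4.40 / 6 = -0.7333%
Σ(r − r̄)² = 5.7533; sample σ = √(5.7533/5) = 1.0727%
IR = r̄ / tracking error = -0.7333 / 1.0727 = -0.6836

-0.68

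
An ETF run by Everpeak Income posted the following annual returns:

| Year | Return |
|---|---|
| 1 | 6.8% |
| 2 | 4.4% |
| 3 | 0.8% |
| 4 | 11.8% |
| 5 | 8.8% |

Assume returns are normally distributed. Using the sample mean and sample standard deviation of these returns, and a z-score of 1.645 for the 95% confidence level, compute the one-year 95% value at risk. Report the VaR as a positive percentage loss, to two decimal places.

0.38

Mean return r̄ = 32.60 / 5 = 6.5200%
Sample σ = √[Σ(r − r̄)² / 4] = √[70.3680 / 4] = √17.5920 = 4.1943%
VaR = −(r̄ − z·σ) = −(6.5200 − 1.645 × 4.1943) = −(-0.3796) = 0.3796%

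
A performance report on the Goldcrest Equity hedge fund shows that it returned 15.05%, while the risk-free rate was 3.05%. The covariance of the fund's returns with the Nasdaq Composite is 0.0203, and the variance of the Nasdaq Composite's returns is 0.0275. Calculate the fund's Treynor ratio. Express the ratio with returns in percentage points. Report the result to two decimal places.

β = Cov / Var = 0.0203 / 0.0275 = 0.7382
Treynor = (Rp − Rf) / β = (15.05% − 3.05%) / 0.7382 = 12.00 / 0.7382 = 16.2558

16.26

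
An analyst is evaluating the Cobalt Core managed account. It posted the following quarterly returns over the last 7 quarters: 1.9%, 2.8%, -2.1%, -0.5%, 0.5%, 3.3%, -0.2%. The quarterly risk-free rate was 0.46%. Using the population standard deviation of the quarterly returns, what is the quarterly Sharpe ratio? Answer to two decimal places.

0.20

Mean return r̄ = 5.70 / 7 = 0.8143%
Σ(r − r̄)² = (1.9 − 0.8143)² + (2.8 − 0.8143)² + (-2.1 − 0.8143)² + … = 22.6486
population σ = √(22.6486 / 7) = √3.2355 = 1.7987%
Sharpe = (r̄ − rf) / σ = (0.8143 − 0.46) / 1.7987 = 0.3543 / 1.7987 = 0.1970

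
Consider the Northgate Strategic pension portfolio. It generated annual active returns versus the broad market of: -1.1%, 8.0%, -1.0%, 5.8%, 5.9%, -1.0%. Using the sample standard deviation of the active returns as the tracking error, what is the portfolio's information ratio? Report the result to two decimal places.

0.65

Mean return r̄ = 16.60 / 6 = 2.7667%
Σ(r − r̄)² = (-1.1 − 2.7667)² + (8 − 2.7667)² + … = 89.7333
σ = √[89.7333 / 5] = 4.2363%
IR = r̄ / tracking error = 2.7667 / 4.2363 = 0.6531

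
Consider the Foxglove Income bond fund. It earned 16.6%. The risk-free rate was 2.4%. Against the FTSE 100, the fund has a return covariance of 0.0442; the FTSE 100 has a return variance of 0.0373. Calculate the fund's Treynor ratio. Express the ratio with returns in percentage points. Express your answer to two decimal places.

β = Cov / Var = 0.0442 / 0.0373 = 1.1850
Treynor = (Rp − Rf) / β = (16.6% − 2.4%) / 1.1850 = 14.20 / 1.1850 = 11.9831

11.98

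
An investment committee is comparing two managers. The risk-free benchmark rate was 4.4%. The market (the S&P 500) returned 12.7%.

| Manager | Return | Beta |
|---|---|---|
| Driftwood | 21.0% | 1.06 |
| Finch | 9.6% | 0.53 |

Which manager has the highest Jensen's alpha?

Driftwood: α = 21.0% − [4.4% + 1.06 × (12.7% − 4.4%)] = 7.802
Finch: α = 9.6% − [4.4% + 0.53 × (12.7% − 4.4%)] = 0.801
Highest: Driftwood (7.802).

Driftwood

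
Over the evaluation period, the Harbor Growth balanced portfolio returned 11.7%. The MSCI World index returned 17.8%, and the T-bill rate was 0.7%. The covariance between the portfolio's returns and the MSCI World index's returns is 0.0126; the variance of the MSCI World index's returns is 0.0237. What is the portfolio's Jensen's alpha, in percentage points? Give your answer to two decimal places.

1.91

β = Cov / Var = 0.0126 / 0.0237 = 0.5316
E[R] = Rf + β(Rm − Rf) = 0.7% + 0.5316 × (17.8% − 0.7%) = 9.7904%
α = Rp − E[R] = 11.7% − 9.7904% = 1.9096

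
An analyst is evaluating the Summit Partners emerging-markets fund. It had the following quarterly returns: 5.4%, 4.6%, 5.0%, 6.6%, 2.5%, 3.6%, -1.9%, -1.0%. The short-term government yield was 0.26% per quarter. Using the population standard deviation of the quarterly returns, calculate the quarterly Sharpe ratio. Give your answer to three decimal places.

0.990

r̄ = (5.4 + 4.6 + 5 + 6.6 + 2.5 + 3.6 − 1.9 − 1) / 8 = 3.1000%
Population std dev = √[65.8200 / 8] = 2.8684%
Sharpe = (r̄ − rf) / σ = (3.1000 − 0.26) / 2.8684 = 2.8400 / 2.8684 = 0.9901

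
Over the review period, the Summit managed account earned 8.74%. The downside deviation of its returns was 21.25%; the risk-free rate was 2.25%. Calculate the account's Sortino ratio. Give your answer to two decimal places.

0.31

Sortino = (Rp − Rf) / σd = (8.74% − 2.25%) / 21.25% = 6.49% / 21.25% = 0.3054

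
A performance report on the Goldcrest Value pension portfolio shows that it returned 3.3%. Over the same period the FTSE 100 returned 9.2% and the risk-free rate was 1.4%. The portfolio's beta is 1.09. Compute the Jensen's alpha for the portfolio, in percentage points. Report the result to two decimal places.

CAPM expected return = Rf + β(Rm − Rf) = 1.4% + 1.09 × (9.2% − 1.4%) = 1.4 + 1.09 × 7.80 = 9.9020%
Jensen's α = Rp − E[R] = 3.3% − 9.9020% = -6.6020

-6.60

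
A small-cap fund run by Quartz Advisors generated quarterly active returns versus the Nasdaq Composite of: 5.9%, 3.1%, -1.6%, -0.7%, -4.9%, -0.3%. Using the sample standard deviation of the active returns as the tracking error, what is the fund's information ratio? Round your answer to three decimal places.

Mean return r̄ = 1.50 / 6 = 0.2500%
Σ(r − r̄)² = (5.9 − 0.2500)² + (3.1 − 0.2500)² + … = 71.1950
σ = √[71.1950 / 5] = 3.7735%
IR = r̄ / tracking error = 0.2500 / 3.7735 = 0.0663

0.066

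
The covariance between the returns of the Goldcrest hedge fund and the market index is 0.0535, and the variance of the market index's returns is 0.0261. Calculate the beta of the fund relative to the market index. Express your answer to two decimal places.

2.05

β = Cov(Rp, Rm) / Var(Rm) = 0.0535 / 0.0261 = 2.0498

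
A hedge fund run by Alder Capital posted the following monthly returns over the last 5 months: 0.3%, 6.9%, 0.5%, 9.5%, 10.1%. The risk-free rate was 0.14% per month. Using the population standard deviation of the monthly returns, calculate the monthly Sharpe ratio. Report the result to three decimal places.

μ = (0.3 + 6.9 + 0.5 + 9.5 + 10.1) / 5 = 5.4600%
Σ(r − μ)² = (0.3 − 5.4600)² + (6.9 − 5.4600)² + (0.5 − 5.4600)² + … = 91.1520
population σ = √(91.1520 / 5) = √18.2304 = 4.2697%
Sharpe = (μ − rf) / σ = (5.4600 − 0.14) / 4.2697 = 5.3200 / 4.2697 = 1.2460

1.246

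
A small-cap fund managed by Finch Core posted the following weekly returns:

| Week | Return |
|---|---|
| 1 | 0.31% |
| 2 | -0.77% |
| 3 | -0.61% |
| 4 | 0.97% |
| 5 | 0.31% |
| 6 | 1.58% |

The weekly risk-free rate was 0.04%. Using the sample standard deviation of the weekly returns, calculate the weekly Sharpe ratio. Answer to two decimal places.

Mean return μ = 1.790 / 6 = 0.2983%
Sample std dev = √[4.0605 / 5] = 0.9012%
Sharpe = (μ − rf) / σ = (0.2983 − 0.04) / 0.9012 = 0.2583 / 0.9012 = 0.2866

0.29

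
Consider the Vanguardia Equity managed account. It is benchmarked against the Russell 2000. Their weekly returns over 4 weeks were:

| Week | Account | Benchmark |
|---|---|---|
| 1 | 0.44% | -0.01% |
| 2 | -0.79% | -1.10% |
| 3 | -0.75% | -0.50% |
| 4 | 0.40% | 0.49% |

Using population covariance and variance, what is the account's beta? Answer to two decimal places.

r̄p = -0.1750%,  r̄m = -0.2800%
Cov = Σ(rp − r̄p)(rm − r̄m) / 4 = 0.3099
Var(rm) = Σ(rm − r̄m)² / 4 = 0.3467
β = Cov / Var = 0.3099 / 0.3467 = 0.8939

0.89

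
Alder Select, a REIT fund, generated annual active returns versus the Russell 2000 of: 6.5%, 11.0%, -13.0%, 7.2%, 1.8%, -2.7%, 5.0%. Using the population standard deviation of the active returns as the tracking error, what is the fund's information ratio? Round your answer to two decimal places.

0.30

Mean return r̄ = 15.80 / 7 = 2.2571%
Σ(r − r̄)² = (6.5 − 2.2571)² + (11 − 2.2571)² + … = 383.9571
σ = √[383.9571 / 7] = 7.4061%
IR = r̄ / tracking error = 2.2571 / 7.4061 = 0.3048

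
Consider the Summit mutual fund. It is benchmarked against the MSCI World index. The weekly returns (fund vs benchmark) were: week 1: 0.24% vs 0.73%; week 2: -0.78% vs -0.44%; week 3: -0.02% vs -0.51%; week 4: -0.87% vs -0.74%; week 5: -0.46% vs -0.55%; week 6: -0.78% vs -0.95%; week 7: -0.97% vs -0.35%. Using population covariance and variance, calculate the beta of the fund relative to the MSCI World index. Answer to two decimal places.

0.60

r̄p = -0.5200%,  r̄m = -0.4014%
Cov = Σ(rp − r̄p)(rm − r̄m) / 7 = 0.1492
Var(rm) = Σ(rm − r̄m)² / 7 = 0.2477
β = Cov / Var = 0.1492 / 0.2477 = 0.6023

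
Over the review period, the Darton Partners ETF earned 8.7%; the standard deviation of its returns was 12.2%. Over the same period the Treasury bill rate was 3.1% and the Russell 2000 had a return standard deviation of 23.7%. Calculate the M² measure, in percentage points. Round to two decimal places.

13.98

Sharpe = (Rp − Rf) / σp = (8.7% − 3.1%) / 12.2% = 0.4590
M² = Rf + Sharpe × σm = 3.1% + 0.4590 × 23.7% = 13.9783%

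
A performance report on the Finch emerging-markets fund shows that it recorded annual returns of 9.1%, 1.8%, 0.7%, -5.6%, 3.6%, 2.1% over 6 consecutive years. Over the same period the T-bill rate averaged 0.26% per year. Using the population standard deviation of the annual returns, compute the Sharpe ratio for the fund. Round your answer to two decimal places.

Mean return r̄ = 11.70 / 6 = 1.9500%
Σ(r − r̄)² = 112.4550; population σ = √(112.4550/6) = 4.3293%
Sharpe = (r̄ − rf) / σ = (1.9500 − 0.26) / 4.3293 = 1.6900 / 4.3293 = 0.3904

0.39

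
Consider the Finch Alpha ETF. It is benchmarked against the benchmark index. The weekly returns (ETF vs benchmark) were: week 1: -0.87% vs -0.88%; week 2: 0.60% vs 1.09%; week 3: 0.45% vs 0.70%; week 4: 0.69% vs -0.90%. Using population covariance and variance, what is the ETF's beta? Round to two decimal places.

r̄p = 0.2175%,  r̄m = 0.0025%
Cov = Σ(rp − r̄p)(rm − r̄m) / 4 = 0.2779
Var(rm) = Σ(rm − r̄m)² / 4 = 0.8156
β = Cov / Var = 0.2779 / 0.8156 = 0.3407

0.34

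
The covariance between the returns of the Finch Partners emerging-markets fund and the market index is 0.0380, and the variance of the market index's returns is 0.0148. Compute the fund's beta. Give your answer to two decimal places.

2.57

β = Cov(Rp, Rm) / Var(Rm) = 0.0380 / 0.0148 = 2.5676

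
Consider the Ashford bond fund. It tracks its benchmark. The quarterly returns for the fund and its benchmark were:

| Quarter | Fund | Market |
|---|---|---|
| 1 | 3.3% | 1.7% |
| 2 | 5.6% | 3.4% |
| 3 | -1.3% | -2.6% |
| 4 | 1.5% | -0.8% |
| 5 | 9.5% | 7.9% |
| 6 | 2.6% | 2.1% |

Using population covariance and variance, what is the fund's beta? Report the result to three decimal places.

1.002

r̄p = 3.5333%,  r̄m = 1.9500%
Cov = Σ(rp − r̄p)(rm − r̄m) / 6 = 11.0000
Var(rm) = Σ(rm − r̄m)² / 6 = 10.9758
β = Cov / Var = 11.0000 / 10.9758 = 1.0022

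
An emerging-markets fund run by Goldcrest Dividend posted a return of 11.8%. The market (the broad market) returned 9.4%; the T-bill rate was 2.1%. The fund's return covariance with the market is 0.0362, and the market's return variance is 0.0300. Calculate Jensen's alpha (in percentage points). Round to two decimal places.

β = Cov / Var = 0.0362 / 0.0300 = 1.2067
E[R] = Rf + β(Rm − Rf) = 2.1% + 1.2067 × (9.4% − 2.1%) = 10.9089%
α = Rp − E[R] = 11.8% − 10.9089% = 0.8911

0.89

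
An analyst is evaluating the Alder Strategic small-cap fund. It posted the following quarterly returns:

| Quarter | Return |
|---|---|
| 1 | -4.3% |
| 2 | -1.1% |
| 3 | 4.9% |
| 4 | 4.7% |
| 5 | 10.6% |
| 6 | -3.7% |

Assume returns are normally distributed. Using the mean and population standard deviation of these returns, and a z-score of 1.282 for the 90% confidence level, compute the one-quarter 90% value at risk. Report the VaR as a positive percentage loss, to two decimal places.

r̄ = (-4.3 − 1.1 + 4.9 + 4.7 + 10.6 − 3.7) / 6 = 11.10 / 6 = 1.8500%
Population std dev = √[171.3150 / 6] = 5.3435%
VaR = −(r̄ − z·σ) = −(1.8500 − 1.282 × 5.3435) = −(-5.0004) = 5.0004%

5.00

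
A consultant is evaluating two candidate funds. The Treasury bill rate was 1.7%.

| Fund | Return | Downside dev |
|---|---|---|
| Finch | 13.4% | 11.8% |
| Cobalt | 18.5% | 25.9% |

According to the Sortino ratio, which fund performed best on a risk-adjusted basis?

Finch

Finch: Sortino ratio = (13.4% − 1.7%) / 11.8% = 0.992
Cobalt: Sortino ratio = (18.5% − 1.7%) / 25.9% = 0.649
Highest: Finch (0.992).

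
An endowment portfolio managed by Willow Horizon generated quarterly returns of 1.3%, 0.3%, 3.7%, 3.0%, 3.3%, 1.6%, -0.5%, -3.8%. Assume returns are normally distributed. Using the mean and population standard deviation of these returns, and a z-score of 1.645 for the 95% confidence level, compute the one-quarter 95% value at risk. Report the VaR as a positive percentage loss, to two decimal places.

r̄ = (1.3 + 0.3 + 3.7 + 3 + 3.3 + 1.6 − 0.5 − 3.8) / 8 = 8.90 / 8 = 1.1125%
Σ(r − r̄)² = (1.3 − 1.1125)² + (0.3 − 1.1125)² + … = 42.7088
population σ = √(42.7088 / 8) = √5.3386 = 2.3105%
VaR = −(r̄ − z·σ) = −(1.1125 − 1.645 × 2.3105) = −(-2.6883) = 2.6883%

2.69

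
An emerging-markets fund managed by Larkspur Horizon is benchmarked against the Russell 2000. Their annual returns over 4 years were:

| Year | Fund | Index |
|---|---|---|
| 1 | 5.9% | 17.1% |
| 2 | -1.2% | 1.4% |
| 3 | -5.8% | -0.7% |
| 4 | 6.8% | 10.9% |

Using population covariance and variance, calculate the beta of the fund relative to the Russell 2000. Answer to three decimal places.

0.657

r̄p = 1.4250%,  r̄m = 7.1750%
Cov = Σ(rp − r̄p)(rm − r̄m) / 4 = 34.1231
Var(rm) = Σ(rm − r̄m)² / 4 = 51.9369
β = Cov / Var = 34.1231 / 51.9369 = 0.6570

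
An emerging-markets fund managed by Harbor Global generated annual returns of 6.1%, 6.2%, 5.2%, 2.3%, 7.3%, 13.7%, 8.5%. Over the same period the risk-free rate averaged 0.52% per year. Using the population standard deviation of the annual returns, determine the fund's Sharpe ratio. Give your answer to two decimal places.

2.01

μ = (6.1 + 6.2 + 5.2 + 2.3 + 7.3 + 13.7 + 8.5) / 7 = 7.0429%
Population std dev = √[73.9971 / 7] = 3.2513%
Sharpe = (μ − rf) / σ = (7.0429 − 0.52) / 3.2513 = 6.5229 / 3.2513 = 2.0062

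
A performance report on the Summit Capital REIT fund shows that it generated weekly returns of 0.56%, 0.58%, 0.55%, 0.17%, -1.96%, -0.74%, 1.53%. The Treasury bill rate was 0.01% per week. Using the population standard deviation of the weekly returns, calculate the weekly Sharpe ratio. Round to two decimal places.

0.08

μ = (0.56 + 0.58 + 0.55 + 0.17 − 1.96 − 0.74 + 1.53) / 7 = 0.690 / 7 = 0.0986%
Σ(r − μ)² = (0.56 − 0.0986)² + (0.58 − 0.0986)² + (0.55 − 0.0986)² + … = 7.6435
population σ = √(7.6435 / 7) = √1.0919 = 1.0449%
Sharpe = (μ − rf) / σ = (0.0986 − 0.01) / 1.0449 = 0.0886 / 1.0449 = 0.0848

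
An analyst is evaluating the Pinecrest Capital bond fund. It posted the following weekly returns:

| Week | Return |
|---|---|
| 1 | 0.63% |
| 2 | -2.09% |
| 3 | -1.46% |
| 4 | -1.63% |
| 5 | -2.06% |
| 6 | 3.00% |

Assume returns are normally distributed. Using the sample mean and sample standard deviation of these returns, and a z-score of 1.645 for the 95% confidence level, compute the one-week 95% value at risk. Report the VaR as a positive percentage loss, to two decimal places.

μ = (0.63 − 2.09 − 1.46 − 1.63 − 2.06 + 3) / 6 = -3.610 / 6 = -0.6017%
Σ(r − μ)² = 20.6251; sample σ = √(20.6251/5) = 2.0310%
VaR = −(μ − z·σ) = −(-0.6017 − 1.645 × 2.0310) = −(-3.9427) = 3.9427%

3.94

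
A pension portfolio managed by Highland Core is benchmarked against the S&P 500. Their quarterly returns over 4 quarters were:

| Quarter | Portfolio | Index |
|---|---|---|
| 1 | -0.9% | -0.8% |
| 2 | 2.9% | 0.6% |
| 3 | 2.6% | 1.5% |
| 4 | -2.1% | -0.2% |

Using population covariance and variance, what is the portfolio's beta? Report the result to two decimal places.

r̄p = 0.6250%,  r̄m = 0.2750%
Cov = Σ(rp − r̄p)(rm − r̄m) / 4 = 1.5231
Var(rm) = Σ(rm − r̄m)² / 4 = 0.7469
β = Cov / Var = 1.5231 / 0.7469 = 2.0392

2.04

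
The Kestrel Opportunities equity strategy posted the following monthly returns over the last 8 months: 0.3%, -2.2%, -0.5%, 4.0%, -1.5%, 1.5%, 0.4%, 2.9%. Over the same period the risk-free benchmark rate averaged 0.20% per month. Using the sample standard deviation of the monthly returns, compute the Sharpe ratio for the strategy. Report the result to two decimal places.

r̄ = (0.3 − 2.2 − 0.5 + 4 − 1.5 + 1.5 + 0.4 + 2.9) / 8 = 4.90 / 8 = 0.6125%
Σ(r − r̄)² = (0.3 − 0.6125)² + (-2.2 − 0.6125)² + (-0.5 − 0.6125)² + … = 31.2488
σ = √[31.2488 / 7] = 2.1128%
Sharpe = (r̄ − rf) / σ = (0.6125 − 0.2) / 2.1128 = 0.4125 / 2.1128 = 0.1952

0.20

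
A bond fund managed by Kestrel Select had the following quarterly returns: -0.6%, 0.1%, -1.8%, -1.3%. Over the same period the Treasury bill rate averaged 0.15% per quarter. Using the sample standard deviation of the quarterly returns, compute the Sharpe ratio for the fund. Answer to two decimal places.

μ = (-0.6 + 0.1 − 1.8 − 1.3) / 4 = -3.60 / 4 = -0.9000%
Sample std dev = √[2.0600 / 3] = 0.8287%
Sharpe = (μ − rf) / σ = (-0.9000 − 0.15) / 0.8287 = -1.0500 / 0.8287 = -1.2670

-1.27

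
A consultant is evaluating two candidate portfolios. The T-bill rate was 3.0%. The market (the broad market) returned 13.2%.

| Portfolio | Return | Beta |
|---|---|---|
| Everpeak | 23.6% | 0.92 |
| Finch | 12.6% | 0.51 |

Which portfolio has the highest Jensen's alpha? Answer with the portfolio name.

Everpeak: α = 23.6% − [3.0% + 0.92 × (13.2% − 3.0%)] = 11.216
Finch: α = 12.6% − [3.0% + 0.51 × (13.2% − 3.0%)] = 4.398
Highest: Everpeak (11.216).

Everpeak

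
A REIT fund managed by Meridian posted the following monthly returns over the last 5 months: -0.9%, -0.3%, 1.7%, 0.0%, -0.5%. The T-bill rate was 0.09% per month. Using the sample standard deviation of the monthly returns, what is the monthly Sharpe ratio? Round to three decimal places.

-0.090

r̄ = (-0.9 − 0.3 + 1.7 + 0 − 0.5) / 5 = 0.0000%
Sample std dev = √[4.0400 / 4] = 1.0050%
Sharpe = (r̄ − rf) / σ = (0.0000 − 0.09) / 1.0050 = -0.0900 / 1.0050 = -0.0896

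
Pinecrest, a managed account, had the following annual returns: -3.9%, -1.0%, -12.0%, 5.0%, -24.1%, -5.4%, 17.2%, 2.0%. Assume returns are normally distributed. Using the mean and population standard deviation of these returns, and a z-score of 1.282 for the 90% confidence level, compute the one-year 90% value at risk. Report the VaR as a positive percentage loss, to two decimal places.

r̄ = (-3.9 − 1 − 12 + 5 − 24.1 − 5.4 + 17.2 + 2) / 8 = -2.7750%
Σ(r − r̄)² = 1033.4150; population σ = √(1033.4150/8) = 11.3656%
VaR = −(r̄ − z·σ) = −(-2.7750 − 1.282 × 11.3656) = −(-17.3457) = 17.3457%

17.35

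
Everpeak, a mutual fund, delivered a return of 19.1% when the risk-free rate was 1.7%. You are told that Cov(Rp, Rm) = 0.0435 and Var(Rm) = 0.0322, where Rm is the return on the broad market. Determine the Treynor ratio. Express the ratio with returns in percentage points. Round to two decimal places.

12.88

β = Cov / Var = 0.0435 / 0.0322 = 1.3509
Treynor = (Rp − Rf) / β = (19.1% − 1.7%) / 1.3509 = 17.40 / 1.3509 = 12.8803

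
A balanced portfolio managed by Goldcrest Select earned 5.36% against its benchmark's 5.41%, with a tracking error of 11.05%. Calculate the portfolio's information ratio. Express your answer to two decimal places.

0.00

IR = (Rp − Rb) / TE = (5.36% − 5.41%) / 11.05% = -0.05% / 11.05% = -0.0045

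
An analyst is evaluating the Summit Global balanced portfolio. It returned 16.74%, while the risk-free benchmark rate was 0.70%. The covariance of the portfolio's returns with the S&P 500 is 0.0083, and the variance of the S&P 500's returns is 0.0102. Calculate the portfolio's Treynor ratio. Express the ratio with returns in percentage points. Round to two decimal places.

19.71

β = Cov / Var = 0.0083 / 0.0102 = 0.8137
Treynor = (Rp − Rf) / β = (16.74% − 0.70%) / 0.8137 = 16.04 / 0.8137 = 19.7124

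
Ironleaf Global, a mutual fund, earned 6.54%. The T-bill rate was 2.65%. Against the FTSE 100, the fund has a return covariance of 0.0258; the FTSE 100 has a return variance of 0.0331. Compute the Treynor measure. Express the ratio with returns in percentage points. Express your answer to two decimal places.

β = Cov / Var = 0.0258 / 0.0331 = 0.7795
Treynor = (Rp − Rf) / β = (6.54% − 2.65%) / 0.7795 = 3.89 / 0.7795 = 4.9904

4.99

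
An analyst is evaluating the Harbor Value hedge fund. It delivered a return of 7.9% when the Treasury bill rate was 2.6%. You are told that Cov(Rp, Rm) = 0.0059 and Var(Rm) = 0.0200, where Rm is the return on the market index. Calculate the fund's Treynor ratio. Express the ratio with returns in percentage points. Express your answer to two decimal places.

β = Cov / Var = 0.0059 / 0.0200 = 0.2950
Treynor = (Rp − Rf) / β = (7.9% − 2.6%) / 0.2950 = 5.30 / 0.2950 = 17.9661

17.97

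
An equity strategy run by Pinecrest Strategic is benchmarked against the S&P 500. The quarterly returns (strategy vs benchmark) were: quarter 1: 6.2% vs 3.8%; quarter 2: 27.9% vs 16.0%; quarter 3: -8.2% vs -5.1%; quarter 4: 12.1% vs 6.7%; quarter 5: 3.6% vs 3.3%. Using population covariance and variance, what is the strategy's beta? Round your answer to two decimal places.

r̄p = 8.3200%,  r̄m = 4.9400%
Cov = Σ(rp − r̄p)(rm − r̄m) / 5 = 79.8452
Var(rm) = Σ(rm − r̄m)² / 5 = 46.0424
β = Cov / Var = 79.8452 / 46.0424 = 1.7342

1.73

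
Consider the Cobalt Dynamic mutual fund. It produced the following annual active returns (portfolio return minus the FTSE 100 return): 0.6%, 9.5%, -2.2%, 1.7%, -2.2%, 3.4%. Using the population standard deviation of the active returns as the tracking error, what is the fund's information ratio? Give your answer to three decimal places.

r̄ = (0.6 + 9.5 − 2.2 + 1.7 − 2.2 + 3.4) / 6 = 10.80 / 6 = 1.8000%
Σ(r − r̄)² = (0.6 − 1.8000)² + (9.5 − 1.8000)² + … = 95.3000
population σ = √(95.3000 / 6) = √15.8833 = 3.9854%
IR = r̄ / tracking error = 1.8000 / 3.9854 = 0.4516

0.452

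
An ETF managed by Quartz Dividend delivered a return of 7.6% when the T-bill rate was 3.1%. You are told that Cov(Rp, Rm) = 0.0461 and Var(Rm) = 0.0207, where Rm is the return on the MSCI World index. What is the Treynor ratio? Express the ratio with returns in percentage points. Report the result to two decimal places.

β = Cov / Var = 0.0461 / 0.0207 = 2.2271
Treynor = (Rp − Rf) / β = (7.6% − 3.1%) / 2.2271 = 4.50 / 2.2271 = 2.0206

2.02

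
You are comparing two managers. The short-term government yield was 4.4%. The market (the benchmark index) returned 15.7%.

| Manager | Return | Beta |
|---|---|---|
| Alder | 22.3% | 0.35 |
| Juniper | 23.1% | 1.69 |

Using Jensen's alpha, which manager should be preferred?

Alder

Alder: α = 22.3% − [4.4% + 0.35 × (15.7% − 4.4%)] = 13.945
Juniper: α = 23.1% − [4.4% + 1.69 × (15.7% − 4.4%)] = -0.397
Highest: Alder (13.945).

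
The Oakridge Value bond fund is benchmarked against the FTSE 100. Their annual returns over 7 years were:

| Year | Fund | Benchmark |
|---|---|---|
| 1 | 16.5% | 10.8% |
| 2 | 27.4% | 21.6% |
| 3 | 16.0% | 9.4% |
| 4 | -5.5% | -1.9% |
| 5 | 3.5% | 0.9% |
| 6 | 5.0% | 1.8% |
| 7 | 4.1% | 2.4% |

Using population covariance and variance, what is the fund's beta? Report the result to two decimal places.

r̄p = 9.5714%,  r̄m = 6.4286%
Cov = Σ(rp − r̄p)(rm − r̄m) / 7 = 74.5951
Var(rm) = Σ(rm − r̄m)² / 7 = 56.5278
β = Cov / Var = 74.5951 / 56.5278 = 1.3196

1.32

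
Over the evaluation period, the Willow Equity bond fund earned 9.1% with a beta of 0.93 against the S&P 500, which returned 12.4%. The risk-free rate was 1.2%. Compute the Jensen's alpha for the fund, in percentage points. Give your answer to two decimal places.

CAPM expected return = Rf + β(Rm − Rf) = 1.2% + 0.93 × (12.4% − 1.2%) = 1.2 + 0.93 × 11.20 = 11.6160%
Jensen's α = Rp − E[R] = 9.1% − 11.6160% = -2.5160

-2.52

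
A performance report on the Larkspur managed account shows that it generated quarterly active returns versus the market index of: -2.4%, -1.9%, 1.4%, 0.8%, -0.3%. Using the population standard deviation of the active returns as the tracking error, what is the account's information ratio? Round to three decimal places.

-0.325

Mean return r̄ = -2.40 / 5 = -0.4800%
Σ(r − r̄)² = 10.9080; population σ = √(10.9080/5) = 1.4770%
IR = r̄ / tracking error = -0.4800 / 1.4770 = -0.3250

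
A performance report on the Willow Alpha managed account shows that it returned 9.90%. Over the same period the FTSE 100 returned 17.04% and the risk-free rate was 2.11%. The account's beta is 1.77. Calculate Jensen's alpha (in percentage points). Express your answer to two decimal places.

CAPM expected return = Rf + β(Rm − Rf) = 2.11% + 1.77 × (17.04% − 2.11%) = 2.11 + 1.77 × 14.93 = 28.5361%
Jensen's α = Rp − E[R] = 9.90% − 28.5361% = -18.6361

-18.64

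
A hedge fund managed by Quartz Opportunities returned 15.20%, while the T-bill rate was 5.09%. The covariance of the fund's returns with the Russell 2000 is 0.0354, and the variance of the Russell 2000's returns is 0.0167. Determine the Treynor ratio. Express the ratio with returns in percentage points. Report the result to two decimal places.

4.77

β = Cov / Var = 0.0354 / 0.0167 = 2.1198
Treynor = (Rp − Rf) / β = (15.20% − 5.09%) / 2.1198 = 10.11 / 2.1198 = 4.7693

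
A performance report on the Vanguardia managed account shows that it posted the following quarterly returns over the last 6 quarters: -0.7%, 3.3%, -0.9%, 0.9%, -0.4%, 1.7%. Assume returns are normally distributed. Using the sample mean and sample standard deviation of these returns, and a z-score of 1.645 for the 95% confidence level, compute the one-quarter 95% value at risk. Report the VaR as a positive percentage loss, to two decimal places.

2.05

r̄ = (-0.7 + 3.3 − 0.9 + 0.9 − 0.4 + 1.7) / 6 = 0.6500%
Σ(r − r̄)² = 13.5150; sample σ = √(13.5150/5) = 1.6441%
VaR = −(r̄ − z·σ) = −(0.6500 − 1.645 × 1.6441) = −(-2.0545) = 2.0545%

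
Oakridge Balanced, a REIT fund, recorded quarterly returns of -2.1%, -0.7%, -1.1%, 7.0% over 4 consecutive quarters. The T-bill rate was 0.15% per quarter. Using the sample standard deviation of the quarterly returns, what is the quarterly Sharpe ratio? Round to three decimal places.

Mean return r̄ = 3.10 / 4 = 0.7750%
Σ(r − r̄)² = 52.7075; sample σ = √(52.7075/3) = 4.1916%
Sharpe = (r̄ − rf) / σ = (0.7750 − 0.15) / 4.1916 = 0.6250 / 4.1916 = 0.1491

0.149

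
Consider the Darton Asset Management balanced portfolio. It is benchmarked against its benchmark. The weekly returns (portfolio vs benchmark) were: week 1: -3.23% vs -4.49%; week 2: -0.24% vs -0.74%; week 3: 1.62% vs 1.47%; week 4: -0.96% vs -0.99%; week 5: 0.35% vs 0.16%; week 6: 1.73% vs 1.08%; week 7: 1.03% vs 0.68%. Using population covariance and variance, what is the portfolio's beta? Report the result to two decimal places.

r̄p = 0.0429%,  r̄m = -0.4043%
Cov = Σ(rp − r̄p)(rm − r̄m) / 7 = 2.9655
Var(rm) = Σ(rm − r̄m)² / 7 = 3.4799
β = Cov / Var = 2.9655 / 3.4799 = 0.8522

0.85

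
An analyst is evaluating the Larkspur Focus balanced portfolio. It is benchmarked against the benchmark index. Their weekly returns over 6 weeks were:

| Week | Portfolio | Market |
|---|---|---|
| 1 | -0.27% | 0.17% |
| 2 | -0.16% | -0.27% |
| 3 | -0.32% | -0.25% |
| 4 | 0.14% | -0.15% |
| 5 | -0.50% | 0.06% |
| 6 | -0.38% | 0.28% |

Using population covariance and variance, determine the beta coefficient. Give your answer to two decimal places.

r̄p = -0.2483%,  r̄m = -0.0267%
Cov = Σ(rp − r̄p)(rm − r̄m) / 6 = -0.0200
Var(rm) = Σ(rm − r̄m)² / 6 = 0.0441
β = Cov / Var = -0.0200 / 0.0441 = -0.4535

-0.45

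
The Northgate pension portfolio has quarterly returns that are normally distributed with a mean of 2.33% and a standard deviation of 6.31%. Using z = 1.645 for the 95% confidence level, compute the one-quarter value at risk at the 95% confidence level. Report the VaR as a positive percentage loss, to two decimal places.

VaR (as % loss) = −(μ − z·σ) = −(2.33% − 1.645 × 6.31%) = −(-8.04995%) = 8.04995%

8.05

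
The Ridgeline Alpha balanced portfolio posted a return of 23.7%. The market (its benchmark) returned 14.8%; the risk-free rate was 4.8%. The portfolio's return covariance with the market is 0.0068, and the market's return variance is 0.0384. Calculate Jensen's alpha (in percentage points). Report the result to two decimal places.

17.13

β = Cov / Var = 0.0068 / 0.0384 = 0.1771
E[R] = Rf + β(Rm − Rf) = 4.8% + 0.1771 × (14.8% − 4.8%) = 6.5710%
α = Rp − E[R] = 23.7% − 6.5710% = 17.1290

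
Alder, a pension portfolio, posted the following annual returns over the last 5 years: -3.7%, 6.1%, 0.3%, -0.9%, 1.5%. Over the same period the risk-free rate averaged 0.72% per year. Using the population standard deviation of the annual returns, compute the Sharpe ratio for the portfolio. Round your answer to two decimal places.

μ = (-3.7 + 6.1 + 0.3 − 0.9 + 1.5) / 5 = 0.6600%
Σ(r − μ)² = (-3.7 − 0.6600)² + (6.1 − 0.6600)² + (0.3 − 0.6600)² + … = 51.8720
σ = √[51.8720 / 5] = 3.2209%
Sharpe = (μ − rf) / σ = (0.6600 − 0.72) / 3.2209 = -0.0600 / 3.2209 = -0.0186

-0.02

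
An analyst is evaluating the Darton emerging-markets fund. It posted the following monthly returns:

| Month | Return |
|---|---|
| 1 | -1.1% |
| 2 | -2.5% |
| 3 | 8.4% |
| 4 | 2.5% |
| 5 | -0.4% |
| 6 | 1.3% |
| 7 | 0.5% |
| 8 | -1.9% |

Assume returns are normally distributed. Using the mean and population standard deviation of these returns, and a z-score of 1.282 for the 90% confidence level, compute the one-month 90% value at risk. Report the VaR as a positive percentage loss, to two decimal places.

3.31

r̄ = (-1.1 − 2.5 + 8.4 + 2.5 − 0.4 + 1.3 + 0.5 − 1.9) / 8 = 6.80 / 8 = 0.8500%
Σ(r − r̄)² = 84.2000; population σ = √(84.2000/8) = 3.2442%
VaR = −(r̄ − z·σ) = −(0.8500 − 1.282 × 3.2442) = −(-3.3091) = 3.3091%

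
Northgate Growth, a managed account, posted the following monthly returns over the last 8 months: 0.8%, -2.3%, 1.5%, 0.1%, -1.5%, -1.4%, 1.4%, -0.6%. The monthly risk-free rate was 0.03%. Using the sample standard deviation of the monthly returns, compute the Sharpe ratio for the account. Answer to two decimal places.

r̄ = (0.8 − 2.3 + 1.5 + 0.1 − 1.5 − 1.4 + 1.4 − 0.6) / 8 = -0.2500%
Σ(r − r̄)² = (0.8 − (-0.2500))² + (-2.3 − (-0.2500))² + … = 14.2200
sample σ = √(14.2200 / 7) = √2.0314 = 1.4253%
Sharpe = (r̄ − rf) / σ = (-0.2500 − 0.03) / 1.4253 = -0.2800 / 1.4253 = -0.1964

-0.20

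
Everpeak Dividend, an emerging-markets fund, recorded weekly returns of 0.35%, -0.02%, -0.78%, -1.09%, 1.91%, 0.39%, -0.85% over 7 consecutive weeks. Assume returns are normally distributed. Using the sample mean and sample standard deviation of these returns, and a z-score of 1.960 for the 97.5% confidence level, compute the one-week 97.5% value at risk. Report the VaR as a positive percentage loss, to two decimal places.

2.04

Mean return μ = -0.090 / 7 = -0.0129%
Sample std dev = √[6.4409 / 6] = 1.0361%
VaR = −(μ − z·σ) = −(-0.0129 − 1.960 × 1.0361) = −(-2.0437) = 2.0437%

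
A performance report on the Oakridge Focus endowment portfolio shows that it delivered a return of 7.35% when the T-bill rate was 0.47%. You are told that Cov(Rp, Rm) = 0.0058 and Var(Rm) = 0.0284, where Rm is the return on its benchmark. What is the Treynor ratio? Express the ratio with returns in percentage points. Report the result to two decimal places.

33.69

β = Cov / Var = 0.0058 / 0.0284 = 0.2042
Treynor = (Rp − Rf) / β = (7.35% − 0.47%) / 0.2042 = 6.88 / 0.2042 = 33.6925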